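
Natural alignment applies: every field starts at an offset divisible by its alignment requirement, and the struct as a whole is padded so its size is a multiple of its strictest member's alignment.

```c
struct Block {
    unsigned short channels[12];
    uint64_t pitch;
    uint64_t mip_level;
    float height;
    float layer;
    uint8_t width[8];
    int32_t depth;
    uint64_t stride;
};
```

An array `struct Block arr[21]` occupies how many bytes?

@0: channels [24B, align 2] → 24
@24: pitch [8B, align 8] → 32
@32: mip_level [8B, align 8] → 40
@40: height [4B, align 4] → 44
@44: layer [4B, align 4] → 48
@48: width [8B, align 1] → 56
@56: depth [4B, align 4] → 60
+4 pad (align 8)
@64: stride [8B, align 8] → 72
size 72, align 8
array of 21: 21 × 72 = 1512

1512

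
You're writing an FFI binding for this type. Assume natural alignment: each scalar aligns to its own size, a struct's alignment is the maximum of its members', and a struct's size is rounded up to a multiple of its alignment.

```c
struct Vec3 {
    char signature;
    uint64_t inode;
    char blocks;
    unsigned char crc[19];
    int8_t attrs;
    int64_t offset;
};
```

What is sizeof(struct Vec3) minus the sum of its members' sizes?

@0: signature [1B, align 1] → 1
+7 pad (align 8)
@8: inode [8B, align 8] → 16
@16: blocks [1B, align 1] → 17
@17: crc [19B, align 1] → 36
@36: attrs [1B, align 1] → 37
+3 pad (align 8)
@40: offset [8B, align 8] → 48
size 48, align 8
data bytes 38, size 48 → padding 10

10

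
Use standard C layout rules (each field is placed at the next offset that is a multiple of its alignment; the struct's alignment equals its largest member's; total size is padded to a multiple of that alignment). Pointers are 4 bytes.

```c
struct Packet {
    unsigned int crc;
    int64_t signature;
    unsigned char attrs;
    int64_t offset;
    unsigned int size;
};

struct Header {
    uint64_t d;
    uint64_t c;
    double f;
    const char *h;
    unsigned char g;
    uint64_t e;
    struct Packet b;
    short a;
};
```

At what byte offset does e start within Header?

32

Packet: 0..4  crc  (4B, 4-aligned); 4..8  -- padding (4B); 8..16  signature  (8B, 8-aligned); 16..17  attrs  (1B, 1-aligned); 17..24  -- padding (7B); 24..32  offset  (8B, 8-aligned); 32..36  size  (4B, 4-aligned); 36..40  -- tail padding (4B); sizeof = 40, alignof = 8
0..8  d  (8B, 8-aligned)
8..16  c  (8B, 8-aligned)
16..24  f  (8B, 8-aligned)
24..28  h  (4B, 4-aligned)
28..29  g  (1B, 1-aligned)
29..32  -- padding (3B)
32..40  e  (8B, 8-aligned)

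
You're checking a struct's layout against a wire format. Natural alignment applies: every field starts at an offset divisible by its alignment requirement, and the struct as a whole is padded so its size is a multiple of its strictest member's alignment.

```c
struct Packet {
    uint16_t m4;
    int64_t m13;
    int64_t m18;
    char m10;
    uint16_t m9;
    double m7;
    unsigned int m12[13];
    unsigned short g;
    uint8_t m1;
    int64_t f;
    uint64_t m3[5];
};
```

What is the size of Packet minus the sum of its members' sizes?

m4 at 0 (size 2, align 2) → ends 2
pad 6 to align 8 for m13
m13 at 8 (size 8, align 8) → ends 16
m18 at 16 (size 8, align 8) → ends 24
m10 at 24 (size 1, align 1) → ends 25
pad 1 to align 2 for m9
m9 at 26 (size 2, align 2) → ends 28
pad 4 to align 8 for m7
m7 at 32 (size 8, align 8) → ends 40
m12 at 40 (size 52, align 4) → ends 92
g at 92 (size 2, align 2) → ends 94
m1 at 94 (size 1, align 1) → ends 95
pad 1 to align 8 for f
f at 96 (size 8, align 8) → ends 104
m3 at 104 (size 40, align 8) → ends 144
total 144 bytes, alignment 8
data bytes 132, size 144 → padding 12

12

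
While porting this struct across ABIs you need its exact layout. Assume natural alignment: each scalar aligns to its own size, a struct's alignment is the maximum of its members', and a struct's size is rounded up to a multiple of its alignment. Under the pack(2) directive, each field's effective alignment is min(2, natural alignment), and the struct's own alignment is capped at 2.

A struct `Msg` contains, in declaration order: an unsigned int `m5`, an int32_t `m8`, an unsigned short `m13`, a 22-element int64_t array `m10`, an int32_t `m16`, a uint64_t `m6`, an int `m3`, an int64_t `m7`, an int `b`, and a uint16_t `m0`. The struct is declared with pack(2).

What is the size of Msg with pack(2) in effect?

216

@0: m5 [4B, align 2] → 4
@4: m8 [4B, align 2] → 8
@8: m13 [2B, align 2] → 10
@10: m10 [176B, align 2] → 186
@186: m16 [4B, align 2] → 190
@190: m6 [8B, align 2] → 198
@198: m3 [4B, align 2] → 202
@202: m7 [8B, align 2] → 210
@210: b [4B, align 2] → 214
@214: m0 [2B, align 2] → 216
size 216, align 2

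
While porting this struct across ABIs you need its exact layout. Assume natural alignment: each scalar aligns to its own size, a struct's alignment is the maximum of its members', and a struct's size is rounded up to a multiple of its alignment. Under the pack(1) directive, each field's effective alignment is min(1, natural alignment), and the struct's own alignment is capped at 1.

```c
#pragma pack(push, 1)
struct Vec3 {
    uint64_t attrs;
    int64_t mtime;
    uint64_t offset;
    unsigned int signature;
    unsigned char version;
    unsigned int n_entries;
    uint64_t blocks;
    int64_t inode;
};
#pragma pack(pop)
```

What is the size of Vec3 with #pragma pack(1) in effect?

@0: attrs [8B, align 1] → 8
@8: mtime [8B, align 1] → 16
@16: offset [8B, align 1] → 24
@24: signature [4B, align 1] → 28
@28: version [1B, align 1] → 29
@29: n_entries [4B, align 1] → 33
@33: blocks [8B, align 1] → 41
@41: inode [8B, align 1] → 49
size 49, align 1

49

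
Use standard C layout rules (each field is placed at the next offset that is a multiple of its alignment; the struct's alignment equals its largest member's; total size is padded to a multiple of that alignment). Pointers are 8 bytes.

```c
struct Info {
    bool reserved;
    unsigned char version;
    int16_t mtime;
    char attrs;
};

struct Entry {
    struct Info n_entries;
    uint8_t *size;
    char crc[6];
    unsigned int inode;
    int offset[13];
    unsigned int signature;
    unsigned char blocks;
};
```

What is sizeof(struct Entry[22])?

1936

Info: @0: reserved [1B, align 1] → 1; @1: version [1B, align 1] → 2; @2: mtime [2B, align 2] → 4; @4: attrs [1B, align 1] → 5; +1 tail pad (align 2); size 6, align 2
@0: n_entries [6B, align 2] → 6
+2 pad (align 8)
@8: size [8B, align 8] → 16
@16: crc [6B, align 1] → 22
+2 pad (align 4)
@24: inode [4B, align 4] → 28
@28: offset [52B, align 4] → 80
@80: signature [4B, align 4] → 84
@84: blocks [1B, align 1] → 85
+3 tail pad (align 8)
size 88, align 8
array of 22: 22 × 88 = 1936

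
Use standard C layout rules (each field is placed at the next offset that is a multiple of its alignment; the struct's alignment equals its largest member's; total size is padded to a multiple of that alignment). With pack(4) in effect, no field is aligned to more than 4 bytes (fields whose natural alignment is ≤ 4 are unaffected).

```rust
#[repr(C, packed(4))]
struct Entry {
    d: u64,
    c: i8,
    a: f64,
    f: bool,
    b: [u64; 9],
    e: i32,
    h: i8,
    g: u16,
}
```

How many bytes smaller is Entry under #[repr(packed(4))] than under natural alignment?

8

natural layout:
  d at 0 (size 8, align 8) → ends 8
  c at 8 (size 1, align 1) → ends 9
  pad 7 to align 8 for a
  a at 16 (size 8, align 8) → ends 24
  f at 24 (size 1, align 1) → ends 25
  pad 7 to align 8 for b
  b at 32 (size 72, align 8) → ends 104
  e at 104 (size 4, align 4) → ends 108
  h at 108 (size 1, align 1) → ends 109
  pad 1 to align 2 for g
  g at 110 (size 2, align 2) → ends 112
  total 112 bytes, alignment 8
packed(4) layout:
  d at 0 (size 8, align 4) → ends 8
  c at 8 (size 1, align 1) → ends 9
  pad 3 to align 4 for a
  a at 12 (size 8, align 4) → ends 20
  f at 20 (size 1, align 1) → ends 21
  pad 3 to align 4 for b
  b at 24 (size 72, align 4) → ends 96
  e at 96 (size 4, align 4) → ends 100
  h at 100 (size 1, align 1) → ends 101
  pad 1 to align 2 for g
  g at 102 (size 2, align 2) → ends 104
  total 104 bytes, alignment 4
112 − 104 = 8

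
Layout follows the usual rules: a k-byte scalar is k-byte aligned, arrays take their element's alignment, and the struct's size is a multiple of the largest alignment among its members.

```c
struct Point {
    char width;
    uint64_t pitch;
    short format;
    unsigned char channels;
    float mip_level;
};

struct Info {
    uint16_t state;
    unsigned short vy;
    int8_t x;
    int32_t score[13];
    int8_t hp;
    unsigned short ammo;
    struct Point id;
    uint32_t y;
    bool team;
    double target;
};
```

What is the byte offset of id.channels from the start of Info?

82

Point: @0: width [1B, align 1] → 1; +7 pad (align 8); @8: pitch [8B, align 8] → 16; @16: format [2B, align 2] → 18; @18: channels [1B, align 1] → 19; +1 pad (align 4); @20: mip_level [4B, align 4] → 24; size 24, align 8
@0: state [2B, align 2] → 2
@2: vy [2B, align 2] → 4
@4: x [1B, align 1] → 5
+3 pad (align 4)
@8: score [52B, align 4] → 60
@60: hp [1B, align 1] → 61
+1 pad (align 2)
@62: ammo [2B, align 2] → 64
@64: id [24B, align 8] → 88
within Point: channels at 18
64 + 18 = 82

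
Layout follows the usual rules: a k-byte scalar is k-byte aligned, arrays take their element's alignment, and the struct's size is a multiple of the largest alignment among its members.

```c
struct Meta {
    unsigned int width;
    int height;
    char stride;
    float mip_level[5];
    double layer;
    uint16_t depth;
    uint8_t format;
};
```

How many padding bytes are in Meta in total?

width at 0 (size 4, align 4) → ends 4
height at 4 (size 4, align 4) → ends 8
stride at 8 (size 1, align 1) → ends 9
pad 3 to align 4 for mip_level
mip_level at 12 (size 20, align 4) → ends 32
layer at 32 (size 8, align 8) → ends 40
depth at 40 (size 2, align 2) → ends 42
format at 42 (size 1, align 1) → ends 43
tail pad 5 to reach multiple of 8
total 48 bytes, alignment 8
data bytes 40, size 48 → padding 8

8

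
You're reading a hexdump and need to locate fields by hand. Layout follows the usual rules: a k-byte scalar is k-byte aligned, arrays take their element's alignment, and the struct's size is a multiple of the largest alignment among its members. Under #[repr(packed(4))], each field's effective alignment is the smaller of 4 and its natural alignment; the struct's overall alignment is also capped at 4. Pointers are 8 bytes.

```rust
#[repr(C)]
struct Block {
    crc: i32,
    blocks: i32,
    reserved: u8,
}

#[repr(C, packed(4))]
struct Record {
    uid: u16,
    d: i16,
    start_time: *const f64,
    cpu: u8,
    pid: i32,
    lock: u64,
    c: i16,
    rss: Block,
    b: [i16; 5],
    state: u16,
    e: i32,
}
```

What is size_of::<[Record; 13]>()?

780

Block: 0..4  crc  (4B, 4-aligned); 4..8  blocks  (4B, 4-aligned); 8..9  reserved  (1B, 1-aligned); 9..12  -- tail padding (3B); sizeof = 12, alignof = 4
0..2  uid  (2B, 2-aligned)
2..4  d  (2B, 2-aligned)
4..12  start_time  (8B, 4-aligned)
12..13  cpu  (1B, 1-aligned)
13..16  -- padding (3B)
16..20  pid  (4B, 4-aligned)
20..28  lock  (8B, 4-aligned)
28..30  c  (2B, 2-aligned)
30..32  -- padding (2B)
32..44  rss  (12B, 4-aligned)
44..54  b  (10B, 2-aligned)
54..56  state  (2B, 2-aligned)
56..60  e  (4B, 4-aligned)
sizeof = 60, alignof = 4
array of 13: 13 × 60 = 780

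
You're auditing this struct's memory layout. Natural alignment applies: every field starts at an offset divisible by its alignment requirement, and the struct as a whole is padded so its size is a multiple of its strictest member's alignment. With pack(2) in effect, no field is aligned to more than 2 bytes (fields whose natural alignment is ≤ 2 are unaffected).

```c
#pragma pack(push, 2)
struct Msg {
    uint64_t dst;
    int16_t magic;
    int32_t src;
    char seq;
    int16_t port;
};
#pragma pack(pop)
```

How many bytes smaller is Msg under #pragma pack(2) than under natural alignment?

6

natural layout:
  0..8  dst  (8B, 8-aligned)
  8..10  magic  (2B, 2-aligned)
  10..12  -- padding (2B)
  12..16  src  (4B, 4-aligned)
  16..17  seq  (1B, 1-aligned)
  17..18  -- padding (1B)
  18..20  port  (2B, 2-aligned)
  20..24  -- tail padding (4B)
  sizeof = 24, alignof = 8
packed(2) layout:
  0..8  dst  (8B, 2-aligned)
  8..10  magic  (2B, 2-aligned)
  10..14  src  (4B, 2-aligned)
  14..15  seq  (1B, 1-aligned)
  15..16  -- padding (1B)
  16..18  port  (2B, 2-aligned)
  sizeof = 18, alignof = 2
24 − 18 = 6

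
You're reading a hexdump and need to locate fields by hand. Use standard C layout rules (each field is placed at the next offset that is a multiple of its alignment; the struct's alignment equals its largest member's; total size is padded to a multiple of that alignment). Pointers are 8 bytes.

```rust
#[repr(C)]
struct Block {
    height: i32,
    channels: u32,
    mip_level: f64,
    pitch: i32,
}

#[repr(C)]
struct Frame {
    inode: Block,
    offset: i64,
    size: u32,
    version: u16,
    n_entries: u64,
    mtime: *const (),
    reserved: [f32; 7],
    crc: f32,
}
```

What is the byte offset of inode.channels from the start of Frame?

4

Block: @0: height [4B, align 4] → 4; @4: channels [4B, align 4] → 8; @8: mip_level [8B, align 8] → 16; @16: pitch [4B, align 4] → 20; +4 tail pad (align 8); size 24, align 8
@0: inode [24B, align 8] → 24
within Block: channels at 4
0 + 4 = 4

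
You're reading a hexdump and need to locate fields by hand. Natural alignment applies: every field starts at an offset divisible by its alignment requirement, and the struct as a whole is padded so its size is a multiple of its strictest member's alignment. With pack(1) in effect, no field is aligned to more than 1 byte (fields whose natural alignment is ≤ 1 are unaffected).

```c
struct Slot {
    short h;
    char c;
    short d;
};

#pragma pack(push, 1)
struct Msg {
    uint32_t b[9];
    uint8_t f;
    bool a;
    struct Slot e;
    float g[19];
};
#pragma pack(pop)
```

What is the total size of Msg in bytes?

120 bytes

Slot: @0: h [2B, align 2] → 2; @2: c [1B, align 1] → 3; +1 pad (align 2); @4: d [2B, align 2] → 6; size 6, align 2
@0: b [36B, align 1] → 36
@36: f [1B, align 1] → 37
@37: a [1B, align 1] → 38
@38: e [6B, align 1] → 44
@44: g [76B, align 1] → 120
size 120, align 1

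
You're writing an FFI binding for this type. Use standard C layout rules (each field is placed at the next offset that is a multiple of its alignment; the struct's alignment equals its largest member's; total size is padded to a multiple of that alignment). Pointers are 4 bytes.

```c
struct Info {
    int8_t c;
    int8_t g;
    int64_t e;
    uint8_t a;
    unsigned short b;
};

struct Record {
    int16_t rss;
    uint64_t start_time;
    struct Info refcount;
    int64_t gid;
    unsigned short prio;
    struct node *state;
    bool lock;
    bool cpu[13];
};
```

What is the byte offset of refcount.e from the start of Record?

24

Info: @0: c [1B, align 1] → 1; @1: g [1B, align 1] → 2; +6 pad (align 8); @8: e [8B, align 8] → 16; @16: a [1B, align 1] → 17; +1 pad (align 2); @18: b [2B, align 2] → 20; +4 tail pad (align 8); size 24, align 8
@0: rss [2B, align 2] → 2
+6 pad (align 8)
@8: start_time [8B, align 8] → 16
@16: refcount [24B, align 8] → 40
within Info: e at 8
16 + 8 = 24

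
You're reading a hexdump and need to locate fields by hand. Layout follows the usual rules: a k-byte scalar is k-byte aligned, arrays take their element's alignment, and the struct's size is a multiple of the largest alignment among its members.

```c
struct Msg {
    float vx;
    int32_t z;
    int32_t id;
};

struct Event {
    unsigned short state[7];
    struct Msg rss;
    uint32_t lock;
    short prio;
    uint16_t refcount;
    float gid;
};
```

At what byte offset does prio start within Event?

Msg: vx at 0 (size 4, align 4) → ends 4; z at 4 (size 4, align 4) → ends 8; id at 8 (size 4, align 4) → ends 12; total 12 bytes, alignment 4
state at 0 (size 14, align 2) → ends 14
pad 2 to align 4 for rss
rss at 16 (size 12, align 4) → ends 28
lock at 28 (size 4, align 4) → ends 32
prio at 32 (size 2, align 2) → ends 34

32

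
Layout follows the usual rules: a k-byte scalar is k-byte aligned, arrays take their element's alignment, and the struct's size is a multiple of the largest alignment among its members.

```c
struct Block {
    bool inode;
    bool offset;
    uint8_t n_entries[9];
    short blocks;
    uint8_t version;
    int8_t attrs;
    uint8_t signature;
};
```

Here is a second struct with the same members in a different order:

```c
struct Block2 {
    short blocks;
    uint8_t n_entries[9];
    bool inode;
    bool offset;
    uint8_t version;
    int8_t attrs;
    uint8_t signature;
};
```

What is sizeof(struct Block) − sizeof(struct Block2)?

2

0..1  inode  (1B, 1-aligned)
1..2  offset  (1B, 1-aligned)
2..11  n_entries  (9B, 1-aligned)
11..12  -- padding (1B)
12..14  blocks  (2B, 2-aligned)
14..15  version  (1B, 1-aligned)
15..16  attrs  (1B, 1-aligned)
16..17  signature  (1B, 1-aligned)
17..18  -- tail padding (1B)
sizeof = 18, alignof = 2
— Block2 —
0..2  blocks  (2B, 2-aligned)
2..11  n_entries  (9B, 1-aligned)
11..12  inode  (1B, 1-aligned)
12..13  offset  (1B, 1-aligned)
13..14  version  (1B, 1-aligned)
14..15  attrs  (1B, 1-aligned)
15..16  signature  (1B, 1-aligned)
sizeof = 16, alignof = 2
18 − 16 = 2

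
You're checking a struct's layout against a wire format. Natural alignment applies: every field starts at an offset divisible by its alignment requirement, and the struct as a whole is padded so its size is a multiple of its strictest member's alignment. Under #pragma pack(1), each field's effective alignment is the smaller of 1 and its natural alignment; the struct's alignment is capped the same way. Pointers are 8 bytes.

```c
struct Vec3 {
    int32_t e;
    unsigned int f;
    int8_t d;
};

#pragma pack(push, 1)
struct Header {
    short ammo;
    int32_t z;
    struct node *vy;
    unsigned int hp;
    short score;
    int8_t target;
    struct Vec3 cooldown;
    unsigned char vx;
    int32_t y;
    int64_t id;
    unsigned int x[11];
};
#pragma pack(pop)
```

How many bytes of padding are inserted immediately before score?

0

Vec3: 0..4  e  (4B, 4-aligned); 4..8  f  (4B, 4-aligned); 8..9  d  (1B, 1-aligned); 9..12  -- tail padding (3B); sizeof = 12, alignof = 4
0..2  ammo  (2B, 1-aligned)
2..6  z  (4B, 1-aligned)
6..14  vy  (8B, 1-aligned)
14..18  hp  (4B, 1-aligned)
18..20  score  (2B, 1-aligned)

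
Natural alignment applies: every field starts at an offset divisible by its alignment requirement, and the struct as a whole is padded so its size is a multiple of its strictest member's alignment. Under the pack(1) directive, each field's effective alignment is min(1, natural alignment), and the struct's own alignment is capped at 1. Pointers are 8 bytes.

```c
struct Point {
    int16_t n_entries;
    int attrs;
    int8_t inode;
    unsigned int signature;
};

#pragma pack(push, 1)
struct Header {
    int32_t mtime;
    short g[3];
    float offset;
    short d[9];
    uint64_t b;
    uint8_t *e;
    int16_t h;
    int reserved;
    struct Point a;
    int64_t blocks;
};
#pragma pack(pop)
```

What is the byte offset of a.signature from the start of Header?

66

Point: @0: n_entries [2B, align 2] → 2; +2 pad (align 4); @4: attrs [4B, align 4] → 8; @8: inode [1B, align 1] → 9; +3 pad (align 4); @12: signature [4B, align 4] → 16; size 16, align 4
@0: mtime [4B, align 1] → 4
@4: g [6B, align 1] → 10
@10: offset [4B, align 1] → 14
@14: d [18B, align 1] → 32
@32: b [8B, align 1] → 40
@40: e [8B, align 1] → 48
@48: h [2B, align 1] → 50
@50: reserved [4B, align 1] → 54
@54: a [16B, align 1] → 70
within Point: signature at 12
54 + 12 = 66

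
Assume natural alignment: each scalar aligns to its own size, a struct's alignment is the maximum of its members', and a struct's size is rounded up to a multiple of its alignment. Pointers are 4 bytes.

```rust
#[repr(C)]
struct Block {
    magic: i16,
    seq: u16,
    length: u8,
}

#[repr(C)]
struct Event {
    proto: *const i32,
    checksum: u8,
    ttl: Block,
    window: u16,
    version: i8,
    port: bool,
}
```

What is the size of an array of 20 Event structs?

Block: 0..2  magic  (2B, 2-aligned); 2..4  seq  (2B, 2-aligned); 4..5  length  (1B, 1-aligned); 5..6  -- tail padding (1B); sizeof = 6, alignof = 2
0..4  proto  (4B, 4-aligned)
4..5  checksum  (1B, 1-aligned)
5..6  -- padding (1B)
6..12  ttl  (6B, 2-aligned)
12..14  window  (2B, 2-aligned)
14..15  version  (1B, 1-aligned)
15..16  port  (1B, 1-aligned)
sizeof = 16, alignof = 4
array of 20: 20 × 16 = 320

320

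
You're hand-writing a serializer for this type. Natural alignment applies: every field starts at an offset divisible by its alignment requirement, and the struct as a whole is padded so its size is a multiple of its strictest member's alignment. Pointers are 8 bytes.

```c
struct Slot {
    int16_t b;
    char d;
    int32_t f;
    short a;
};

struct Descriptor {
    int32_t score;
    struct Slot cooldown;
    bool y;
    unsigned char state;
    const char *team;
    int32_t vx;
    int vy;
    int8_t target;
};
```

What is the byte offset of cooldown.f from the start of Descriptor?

8

Slot: 0..2  b  (2B, 2-aligned); 2..3  d  (1B, 1-aligned); 3..4  -- padding (1B); 4..8  f  (4B, 4-aligned); 8..10  a  (2B, 2-aligned); 10..12  -- tail padding (2B); sizeof = 12, alignof = 4
0..4  score  (4B, 4-aligned)
4..16  cooldown  (12B, 4-aligned)
within Slot: f at 4
4 + 4 = 8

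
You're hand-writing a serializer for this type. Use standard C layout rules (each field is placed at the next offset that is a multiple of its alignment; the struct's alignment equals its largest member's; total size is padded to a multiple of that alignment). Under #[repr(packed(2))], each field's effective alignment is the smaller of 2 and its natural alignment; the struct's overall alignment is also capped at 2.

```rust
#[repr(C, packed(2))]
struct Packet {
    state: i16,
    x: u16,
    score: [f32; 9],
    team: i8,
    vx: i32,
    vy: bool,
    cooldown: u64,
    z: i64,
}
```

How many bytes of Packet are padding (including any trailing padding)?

2

state at 0 (size 2, align 2) → ends 2
x at 2 (size 2, align 2) → ends 4
score at 4 (size 36, align 2) → ends 40
team at 40 (size 1, align 1) → ends 41
pad 1 to align 2 for vx
vx at 42 (size 4, align 2) → ends 46
vy at 46 (size 1, align 1) → ends 47
pad 1 to align 2 for cooldown
cooldown at 48 (size 8, align 2) → ends 56
z at 56 (size 8, align 2) → ends 64
total 64 bytes, alignment 2
data bytes 62, size 64 → padding 2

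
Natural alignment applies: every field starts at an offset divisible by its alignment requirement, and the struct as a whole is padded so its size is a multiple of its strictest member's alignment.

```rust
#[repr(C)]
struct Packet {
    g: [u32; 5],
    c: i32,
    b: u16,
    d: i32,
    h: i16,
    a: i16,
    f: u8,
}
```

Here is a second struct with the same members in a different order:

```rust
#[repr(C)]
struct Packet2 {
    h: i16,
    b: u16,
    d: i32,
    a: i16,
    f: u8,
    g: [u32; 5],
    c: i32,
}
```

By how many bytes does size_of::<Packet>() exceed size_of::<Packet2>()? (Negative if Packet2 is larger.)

@0: g [20B, align 4] → 20
@20: c [4B, align 4] → 24
@24: b [2B, align 2] → 26
+2 pad (align 4)
@28: d [4B, align 4] → 32
@32: h [2B, align 2] → 34
@34: a [2B, align 2] → 36
@36: f [1B, align 1] → 37
+3 tail pad (align 4)
size 40, align 4
— Packet2 —
@0: h [2B, align 2] → 2
@2: b [2B, align 2] → 4
@4: d [4B, align 4] → 8
@8: a [2B, align 2] → 10
@10: f [1B, align 1] → 11
+1 pad (align 4)
@12: g [20B, align 4] → 32
@32: c [4B, align 4] → 36
size 36, align 4
40 − 36 = 4

4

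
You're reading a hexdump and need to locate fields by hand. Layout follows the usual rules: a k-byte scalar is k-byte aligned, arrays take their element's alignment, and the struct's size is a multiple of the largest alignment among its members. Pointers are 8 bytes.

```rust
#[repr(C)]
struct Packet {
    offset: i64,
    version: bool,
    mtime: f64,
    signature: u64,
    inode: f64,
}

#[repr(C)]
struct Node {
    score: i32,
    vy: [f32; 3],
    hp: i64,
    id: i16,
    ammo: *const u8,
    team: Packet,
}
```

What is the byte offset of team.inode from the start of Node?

Packet: 0..8  offset  (8B, 8-aligned); 8..9  version  (1B, 1-aligned); 9..16  -- padding (7B); 16..24  mtime  (8B, 8-aligned); 24..32  signature  (8B, 8-aligned); 32..40  inode  (8B, 8-aligned); sizeof = 40, alignof = 8
0..4  score  (4B, 4-aligned)
4..16  vy  (12B, 4-aligned)
16..24  hp  (8B, 8-aligned)
24..26  id  (2B, 2-aligned)
26..32  -- padding (6B)
32..40  ammo  (8B, 8-aligned)
40..80  team  (40B, 8-aligned)
within Packet: inode at 32
40 + 32 = 72

72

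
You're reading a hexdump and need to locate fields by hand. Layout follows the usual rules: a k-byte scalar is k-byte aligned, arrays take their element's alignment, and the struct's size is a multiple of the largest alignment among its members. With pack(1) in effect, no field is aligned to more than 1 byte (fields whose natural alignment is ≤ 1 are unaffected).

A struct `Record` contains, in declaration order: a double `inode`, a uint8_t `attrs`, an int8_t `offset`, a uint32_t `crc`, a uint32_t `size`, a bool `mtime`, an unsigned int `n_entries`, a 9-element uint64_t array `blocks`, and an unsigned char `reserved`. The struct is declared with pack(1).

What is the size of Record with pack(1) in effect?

96

inode at 0 (size 8, align 1) → ends 8
attrs at 8 (size 1, align 1) → ends 9
offset at 9 (size 1, align 1) → ends 10
crc at 10 (size 4, align 1) → ends 14
size at 14 (size 4, align 1) → ends 18
mtime at 18 (size 1, align 1) → ends 19
n_entries at 19 (size 4, align 1) → ends 23
blocks at 23 (size 72, align 1) → ends 95
reserved at 95 (size 1, align 1) → ends 96
total 96 bytes, alignment 1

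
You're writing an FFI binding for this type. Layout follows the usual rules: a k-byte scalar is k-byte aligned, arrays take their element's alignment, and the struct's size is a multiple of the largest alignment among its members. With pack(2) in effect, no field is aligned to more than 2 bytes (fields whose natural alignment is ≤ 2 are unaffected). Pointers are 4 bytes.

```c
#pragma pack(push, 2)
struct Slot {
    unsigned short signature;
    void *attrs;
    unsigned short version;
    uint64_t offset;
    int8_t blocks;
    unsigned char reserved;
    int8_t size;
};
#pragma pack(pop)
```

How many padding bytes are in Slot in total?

1

signature at 0 (size 2, align 2) → ends 2
attrs at 2 (size 4, align 2) → ends 6
version at 6 (size 2, align 2) → ends 8
offset at 8 (size 8, align 2) → ends 16
blocks at 16 (size 1, align 1) → ends 17
reserved at 17 (size 1, align 1) → ends 18
size at 18 (size 1, align 1) → ends 19
tail pad 1 to reach multiple of 2
total 20 bytes, alignment 2
data bytes 19, size 20 → padding 1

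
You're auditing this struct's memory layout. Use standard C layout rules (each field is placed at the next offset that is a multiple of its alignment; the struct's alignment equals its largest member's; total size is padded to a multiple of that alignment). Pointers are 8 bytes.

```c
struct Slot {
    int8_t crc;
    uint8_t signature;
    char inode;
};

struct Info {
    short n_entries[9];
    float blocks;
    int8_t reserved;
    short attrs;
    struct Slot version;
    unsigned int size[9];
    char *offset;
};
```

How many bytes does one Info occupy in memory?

80 bytes

Slot: 0..1  crc  (1B, 1-aligned); 1..2  signature  (1B, 1-aligned); 2..3  inode  (1B, 1-aligned); sizeof = 3, alignof = 1
0..18  n_entries  (18B, 2-aligned)
18..20  -- padding (2B)
20..24  blocks  (4B, 4-aligned)
24..25  reserved  (1B, 1-aligned)
25..26  -- padding (1B)
26..28  attrs  (2B, 2-aligned)
28..31  version  (3B, 1-aligned)
31..32  -- padding (1B)
32..68  size  (36B, 4-aligned)
68..72  -- padding (4B)
72..80  offset  (8B, 8-aligned)
sizeof = 80, alignof = 8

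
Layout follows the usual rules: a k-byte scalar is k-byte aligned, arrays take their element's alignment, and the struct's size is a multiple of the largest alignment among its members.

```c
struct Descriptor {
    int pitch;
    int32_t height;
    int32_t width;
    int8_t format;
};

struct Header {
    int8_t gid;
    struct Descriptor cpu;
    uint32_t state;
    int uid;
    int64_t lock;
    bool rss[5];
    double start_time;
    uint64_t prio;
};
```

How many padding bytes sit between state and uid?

Descriptor: 0..4  pitch  (4B, 4-aligned); 4..8  height  (4B, 4-aligned); 8..12  width  (4B, 4-aligned); 12..13  format  (1B, 1-aligned); 13..16  -- tail padding (3B); sizeof = 16, alignof = 4
0..1  gid  (1B, 1-aligned)
1..4  -- padding (3B)
4..20  cpu  (16B, 4-aligned)
20..24  state  (4B, 4-aligned)
24..28  uid  (4B, 4-aligned)

0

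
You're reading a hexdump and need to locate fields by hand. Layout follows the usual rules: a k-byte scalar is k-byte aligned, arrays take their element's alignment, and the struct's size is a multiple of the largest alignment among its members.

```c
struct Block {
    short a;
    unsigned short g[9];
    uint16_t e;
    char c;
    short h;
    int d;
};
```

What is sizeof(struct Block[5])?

0..2  a  (2B, 2-aligned)
2..20  g  (18B, 2-aligned)
20..22  e  (2B, 2-aligned)
22..23  c  (1B, 1-aligned)
23..24  -- padding (1B)
24..26  h  (2B, 2-aligned)
26..28  -- padding (2B)
28..32  d  (4B, 4-aligned)
sizeof = 32, alignof = 4
array of 5: 5 × 32 = 160

160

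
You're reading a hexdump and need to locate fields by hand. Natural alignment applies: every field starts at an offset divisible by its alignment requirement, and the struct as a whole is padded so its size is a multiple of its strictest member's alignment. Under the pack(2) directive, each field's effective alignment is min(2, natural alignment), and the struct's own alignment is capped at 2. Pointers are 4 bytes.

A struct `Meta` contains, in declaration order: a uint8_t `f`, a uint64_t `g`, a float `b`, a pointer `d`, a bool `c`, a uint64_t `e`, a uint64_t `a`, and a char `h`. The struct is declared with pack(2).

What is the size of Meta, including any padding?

38

f at 0 (size 1, align 1) → ends 1
pad 1 to align 2 for g
g at 2 (size 8, align 2) → ends 10
b at 10 (size 4, align 2) → ends 14
d at 14 (size 4, align 2) → ends 18
c at 18 (size 1, align 1) → ends 19
pad 1 to align 2 for e
e at 20 (size 8, align 2) → ends 28
a at 28 (size 8, align 2) → ends 36
h at 36 (size 1, align 1) → ends 37
tail pad 1 to reach multiple of 2
total 38 bytes, alignment 2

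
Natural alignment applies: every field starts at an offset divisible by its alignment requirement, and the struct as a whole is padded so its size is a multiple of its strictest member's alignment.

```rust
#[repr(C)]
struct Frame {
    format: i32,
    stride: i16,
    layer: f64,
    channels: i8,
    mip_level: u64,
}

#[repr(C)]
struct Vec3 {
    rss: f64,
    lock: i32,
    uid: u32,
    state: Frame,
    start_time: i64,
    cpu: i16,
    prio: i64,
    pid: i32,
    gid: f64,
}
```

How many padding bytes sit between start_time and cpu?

0

Frame: @0: format [4B, align 4] → 4; @4: stride [2B, align 2] → 6; +2 pad (align 8); @8: layer [8B, align 8] → 16; @16: channels [1B, align 1] → 17; +7 pad (align 8); @24: mip_level [8B, align 8] → 32; size 32, align 8
@0: rss [8B, align 8] → 8
@8: lock [4B, align 4] → 12
@12: uid [4B, align 4] → 16
@16: state [32B, align 8] → 48
@48: start_time [8B, align 8] → 56
@56: cpu [2B, align 2] → 58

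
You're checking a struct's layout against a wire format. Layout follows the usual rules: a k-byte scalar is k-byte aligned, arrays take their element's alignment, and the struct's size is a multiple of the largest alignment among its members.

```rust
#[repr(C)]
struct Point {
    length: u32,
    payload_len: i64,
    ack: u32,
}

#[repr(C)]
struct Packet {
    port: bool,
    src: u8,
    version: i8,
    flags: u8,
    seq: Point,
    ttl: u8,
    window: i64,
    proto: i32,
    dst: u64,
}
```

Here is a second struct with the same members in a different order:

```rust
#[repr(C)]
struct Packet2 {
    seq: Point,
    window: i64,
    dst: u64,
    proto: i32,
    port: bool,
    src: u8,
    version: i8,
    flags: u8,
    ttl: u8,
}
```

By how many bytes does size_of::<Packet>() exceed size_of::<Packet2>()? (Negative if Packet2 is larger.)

Point: 0..4  length  (4B, 4-aligned); 4..8  -- padding (4B); 8..16  payload_len  (8B, 8-aligned); 16..20  ack  (4B, 4-aligned); 20..24  -- tail padding (4B); sizeof = 24, alignof = 8
0..1  port  (1B, 1-aligned)
1..2  src  (1B, 1-aligned)
2..3  version  (1B, 1-aligned)
3..4  flags  (1B, 1-aligned)
4..8  -- padding (4B)
8..32  seq  (24B, 8-aligned)
32..33  ttl  (1B, 1-aligned)
33..40  -- padding (7B)
40..48  window  (8B, 8-aligned)
48..52  proto  (4B, 4-aligned)
52..56  -- padding (4B)
56..64  dst  (8B, 8-aligned)
sizeof = 64, alignof = 8
— Packet2 —
0..24  seq  (24B, 8-aligned)
24..32  window  (8B, 8-aligned)
32..40  dst  (8B, 8-aligned)
40..44  proto  (4B, 4-aligned)
44..45  port  (1B, 1-aligned)
45..46  src  (1B, 1-aligned)
46..47  version  (1B, 1-aligned)
47..48  flags  (1B, 1-aligned)
48..49  ttl  (1B, 1-aligned)
49..56  -- tail padding (7B)
sizeof = 56, alignof = 8
64 − 56 = 8

8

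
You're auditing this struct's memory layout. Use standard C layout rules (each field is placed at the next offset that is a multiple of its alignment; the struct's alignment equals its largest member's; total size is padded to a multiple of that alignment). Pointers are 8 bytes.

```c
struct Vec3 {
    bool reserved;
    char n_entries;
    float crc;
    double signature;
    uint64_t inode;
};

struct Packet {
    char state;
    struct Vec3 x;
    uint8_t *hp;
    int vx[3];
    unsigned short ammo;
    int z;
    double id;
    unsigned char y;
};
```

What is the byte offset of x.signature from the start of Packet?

16

Vec3: 0..1  reserved  (1B, 1-aligned); 1..2  n_entries  (1B, 1-aligned); 2..4  -- padding (2B); 4..8  crc  (4B, 4-aligned); 8..16  signature  (8B, 8-aligned); 16..24  inode  (8B, 8-aligned); sizeof = 24, alignof = 8
0..1  state  (1B, 1-aligned)
1..8  -- padding (7B)
8..32  x  (24B, 8-aligned)
within Vec3: signature at 8
8 + 8 = 16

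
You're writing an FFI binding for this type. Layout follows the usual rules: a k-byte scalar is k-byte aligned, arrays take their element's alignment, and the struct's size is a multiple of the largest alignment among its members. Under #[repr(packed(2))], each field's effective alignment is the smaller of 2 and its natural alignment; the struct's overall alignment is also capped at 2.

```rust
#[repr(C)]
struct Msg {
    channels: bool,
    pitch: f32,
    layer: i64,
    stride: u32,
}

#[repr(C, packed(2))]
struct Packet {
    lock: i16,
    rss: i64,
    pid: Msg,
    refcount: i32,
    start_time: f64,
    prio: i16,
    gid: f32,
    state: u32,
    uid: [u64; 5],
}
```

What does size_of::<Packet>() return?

Msg: @0: channels [1B, align 1] → 1; +3 pad (align 4); @4: pitch [4B, align 4] → 8; @8: layer [8B, align 8] → 16; @16: stride [4B, align 4] → 20; +4 tail pad (align 8); size 24, align 8
@0: lock [2B, align 2] → 2
@2: rss [8B, align 2] → 10
@10: pid [24B, align 2] → 34
@34: refcount [4B, align 2] → 38
@38: start_time [8B, align 2] → 46
@46: prio [2B, align 2] → 48
@48: gid [4B, align 2] → 52
@52: state [4B, align 2] → 56
@56: uid [40B, align 2] → 96
size 96, align 2

96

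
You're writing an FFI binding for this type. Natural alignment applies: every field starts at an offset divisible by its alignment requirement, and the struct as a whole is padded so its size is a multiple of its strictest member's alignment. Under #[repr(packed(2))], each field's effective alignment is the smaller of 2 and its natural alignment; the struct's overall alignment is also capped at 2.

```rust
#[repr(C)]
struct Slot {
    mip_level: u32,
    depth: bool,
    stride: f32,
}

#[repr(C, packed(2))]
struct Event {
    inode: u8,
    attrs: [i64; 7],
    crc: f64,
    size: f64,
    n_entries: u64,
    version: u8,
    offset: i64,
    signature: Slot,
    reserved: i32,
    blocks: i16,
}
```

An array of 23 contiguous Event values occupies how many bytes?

Slot: @0: mip_level [4B, align 4] → 4; @4: depth [1B, align 1] → 5; +3 pad (align 4); @8: stride [4B, align 4] → 12; size 12, align 4
@0: inode [1B, align 1] → 1
+1 pad (align 2)
@2: attrs [56B, align 2] → 58
@58: crc [8B, align 2] → 66
@66: size [8B, align 2] → 74
@74: n_entries [8B, align 2] → 82
@82: version [1B, align 1] → 83
+1 pad (align 2)
@84: offset [8B, align 2] → 92
@92: signature [12B, align 2] → 104
@104: reserved [4B, align 2] → 108
@108: blocks [2B, align 2] → 110
size 110, align 2
array of 23: 23 × 110 = 2530

2530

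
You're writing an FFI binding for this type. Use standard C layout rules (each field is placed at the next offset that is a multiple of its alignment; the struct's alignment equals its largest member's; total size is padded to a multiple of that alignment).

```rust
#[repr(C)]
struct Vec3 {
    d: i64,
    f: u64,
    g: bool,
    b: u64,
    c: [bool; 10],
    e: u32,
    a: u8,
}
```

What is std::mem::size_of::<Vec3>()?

56

0..8  d  (8B, 8-aligned)
8..16  f  (8B, 8-aligned)
16..17  g  (1B, 1-aligned)
17..24  -- padding (7B)
24..32  b  (8B, 8-aligned)
32..42  c  (10B, 1-aligned)
42..44  -- padding (2B)
44..48  e  (4B, 4-aligned)
48..49  a  (1B, 1-aligned)
49..56  -- tail padding (7B)
sizeof = 56, alignof = 8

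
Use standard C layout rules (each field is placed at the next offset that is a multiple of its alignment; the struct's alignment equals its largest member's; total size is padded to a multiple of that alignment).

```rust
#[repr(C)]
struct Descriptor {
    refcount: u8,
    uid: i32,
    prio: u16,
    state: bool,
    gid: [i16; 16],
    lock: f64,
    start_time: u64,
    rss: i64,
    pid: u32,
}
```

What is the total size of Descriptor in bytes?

refcount at 0 (size 1, align 1) → ends 1
pad 3 to align 4 for uid
uid at 4 (size 4, align 4) → ends 8
prio at 8 (size 2, align 2) → ends 10
state at 10 (size 1, align 1) → ends 11
pad 1 to align 2 for gid
gid at 12 (size 32, align 2) → ends 44
pad 4 to align 8 for lock
lock at 48 (size 8, align 8) → ends 56
start_time at 56 (size 8, align 8) → ends 64
rss at 64 (size 8, align 8) → ends 72
pid at 72 (size 4, align 4) → ends 76
tail pad 4 to reach multiple of 8
total 80 bytes, alignment 8

80 bytes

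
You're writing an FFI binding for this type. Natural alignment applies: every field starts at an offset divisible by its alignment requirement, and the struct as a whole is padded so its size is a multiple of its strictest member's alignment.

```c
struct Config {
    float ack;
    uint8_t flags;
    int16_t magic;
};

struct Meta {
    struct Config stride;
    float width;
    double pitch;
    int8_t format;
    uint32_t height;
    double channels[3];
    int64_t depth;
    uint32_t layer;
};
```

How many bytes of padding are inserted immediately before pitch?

4

Config: ack at 0 (size 4, align 4) → ends 4; flags at 4 (size 1, align 1) → ends 5; pad 1 to align 2 for magic; magic at 6 (size 2, align 2) → ends 8; total 8 bytes, alignment 4
stride at 0 (size 8, align 4) → ends 8
width at 8 (size 4, align 4) → ends 12
pad 4 to align 8 for pitch
pitch at 16 (size 8, align 8) → ends 24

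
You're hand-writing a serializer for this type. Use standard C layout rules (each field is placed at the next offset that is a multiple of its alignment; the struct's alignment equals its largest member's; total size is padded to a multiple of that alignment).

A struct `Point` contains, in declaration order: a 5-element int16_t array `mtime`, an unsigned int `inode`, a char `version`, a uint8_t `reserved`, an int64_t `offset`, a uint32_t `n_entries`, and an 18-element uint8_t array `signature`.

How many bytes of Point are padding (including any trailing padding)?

10

@0: mtime [10B, align 2] → 10
+2 pad (align 4)
@12: inode [4B, align 4] → 16
@16: version [1B, align 1] → 17
@17: reserved [1B, align 1] → 18
+6 pad (align 8)
@24: offset [8B, align 8] → 32
@32: n_entries [4B, align 4] → 36
@36: signature [18B, align 1] → 54
+2 tail pad (align 8)
size 56, align 8
data bytes 46, size 56 → padding 10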